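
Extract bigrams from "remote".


Word: "remote" (length 6)
Number of bigrams = 6 - 2 + 1 = 5
  Position 0: "re"
  Position 1: "em"
  Position 2: "mo"
  Position 3: "ot"
  Position 4: "te"
Bigrams = "re", "em", "mo", "ot", "te"


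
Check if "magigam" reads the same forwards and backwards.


Word: "magigam"
Reversed: "magigam"
Forward == Backward? magigam == magigam
Palindrome = Yes


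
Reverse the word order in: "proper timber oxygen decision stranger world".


Original: "proper timber oxygen decision stranger world"
Words (1..n): proper | timber | oxygen | decision | stranger | world
Reversed (n..1): world | stranger | decision | oxygen | timber | proper
Result = "world stranger decision oxygen timber proper"


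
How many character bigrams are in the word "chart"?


Word: "chart" (length 5)
Number of 2-grams = length - 2 + 1 = 5 - 2 + 1
= 4


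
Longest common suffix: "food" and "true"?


Word 1: "food"
Word 2: "true"
Comparing from end:
  Pos -1: 'd' != 'e' (stop)
LCS = "" (length 0)


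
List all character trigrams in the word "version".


Word: "version" (length 7)
Number of trigrams = 7 - 3 + 1 = 5
  Position 0: "ver"
  Position 1: "ers"
  Position 2: "rsi"
  Position 3: "sio"
  Position 4: "ion"
Trigrams = "ver", "ers", "rsi", "sio", "ion"


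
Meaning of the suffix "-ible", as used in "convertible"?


Suffix: -ible
Example: convertible = convert + -ible
Meaning = capable of


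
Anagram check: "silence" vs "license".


Word 1: "silence" → sorted: ceeilns
Word 2: "license" → sorted: ceeilns
Same letters? ceeilns == ceeilns
Anagram = Yes


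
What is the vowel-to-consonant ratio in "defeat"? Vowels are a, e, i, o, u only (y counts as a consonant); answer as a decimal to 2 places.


Word: "defeat"
Vowels (a,e,i,o,u): 3
Consonants: 3
Ratio = 3/3
= 1.00


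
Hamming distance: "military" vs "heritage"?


Comparing character by character (same length = 8):
  Pos 0: 'm' vs 'h' !=
  Pos 1: 'i' vs 'e' !=
  Pos 2: 'l' vs 'r' !=
  Pos 3: 'i' vs 'i' =
  Pos 4: 't' vs 't' =
  Pos 5: 'a' vs 'a' =
  Pos 6: 'r' vs 'g' !=
  Pos 7: 'y' vs 'e' !=
Hamming distance = 5


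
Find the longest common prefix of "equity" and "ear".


Word 1: "equity"
Word 2: "ear"
Comparing from start:
  Pos 0: 'e' == 'e'
  Pos 1: 'q' != 'a' (stop)
LCP = "e" (length 1)


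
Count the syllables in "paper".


Word: "paper"
Syllable breakdown: pa / per
Counting: 2 parts
= 2 syllables


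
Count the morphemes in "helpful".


Word: "helpful"
Morphemes: help / -ful
Each morpheme carries meaning
= 2 morphemes


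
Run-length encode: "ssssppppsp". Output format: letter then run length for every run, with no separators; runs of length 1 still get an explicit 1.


String: "ssssppppsp"
Scanning for consecutive runs:
  's' x 4
  'p' x 4
  's' x 1
  'p' x 1
RLE = "s4p4s1p1"


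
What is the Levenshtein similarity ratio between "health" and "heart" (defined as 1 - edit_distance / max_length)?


Word 1: "health" (length 6)
Word 2: "heart" (length 5)
One optimal edit sequence:
  1. keep 'h'
  2. keep 'e'
  3. keep 'a'
  4. substitute 'l' -> 'r'  (+1)
  5. keep 't'
  6. delete 'h'  (+1)
Edit distance = 2
Max length = max(6, 5) = 6
Similarity = 1 - 2/6
= 0.6667


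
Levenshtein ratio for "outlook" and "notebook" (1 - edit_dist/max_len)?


Word 1: "outlook" (length 7)
Word 2: "notebook" (length 8)
One optimal edit sequence:
  1. insert 'n'  (+1)
  2. keep 'o'
  3. substitute 'u' -> 't'  (+1)
  4. substitute 't' -> 'e'  (+1)
  5. substitute 'l' -> 'b'  (+1)
  6. keep 'o'
  7. keep 'o'
  8. keep 'k'
Edit distance = 4
Max length = max(7, 8) = 8
Similarity = 1 - 4/8
= 0.5000


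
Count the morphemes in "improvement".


Word: "improvement"
Morphemes: improve / -ment
Each morpheme carries meaning
= 2 morphemes


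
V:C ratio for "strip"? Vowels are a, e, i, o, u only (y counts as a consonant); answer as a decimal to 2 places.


Word: "strip"
Vowels (a,e,i,o,u): 1
Consonants: 4
Ratio = 1/4
= 0.25


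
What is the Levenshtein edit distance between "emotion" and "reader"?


Word 1: "emotion" (length 7)
Word 2: "reader" (length 6)
One optimal edit sequence (insert/delete/substitute each cost 1):
  1. delete 'e'  (+1)
  2. substitute 'm' -> 'r'  (+1)
  3. substitute 'o' -> 'e'  (+1)
  4. substitute 't' -> 'a'  (+1)
  5. substitute 'i' -> 'd'  (+1)
  6. substitute 'o' -> 'e'  (+1)
  7. substitute 'n' -> 'r'  (+1)
Total edit operations: 7
Edit distance = 7


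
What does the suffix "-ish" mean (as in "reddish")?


Suffix: -ish
Example: reddish (red + -ish, with a spelling change)
Meaning = somewhat / having the qualities of


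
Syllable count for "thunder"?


Word: "thunder"
Syllable breakdown: thun / der
Counting: 2 parts
= 2 syllables


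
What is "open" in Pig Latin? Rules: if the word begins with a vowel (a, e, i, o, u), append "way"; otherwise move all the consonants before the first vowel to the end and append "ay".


Word: "open"
Starts with vowel → add 'way'
Pig Latin = "openway"


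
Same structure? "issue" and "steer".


Pattern of "issue": [0, 1, 1, 2, 3]
Pattern of "steer": [0, 1, 2, 2, 3]
Patterns do not match
Same pattern = No


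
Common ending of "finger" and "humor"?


Word 1: "finger"
Word 2: "humor"
Comparing from end:
  Pos -1: 'r' == 'r'
  Pos -2: 'e' != 'o' (stop)
LCS = "r" (length 1)


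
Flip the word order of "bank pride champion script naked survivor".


Original: "bank pride champion script naked survivor"
Words (1..n): bank | pride | champion | script | naked | survivor
Reversed (n..1): survivor | naked | script | champion | pride | bank
Result = "survivor naked script champion pride bank"


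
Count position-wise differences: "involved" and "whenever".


Comparing character by character (same length = 8):
  Pos 0: 'i' vs 'w' !=
  Pos 1: 'n' vs 'h' !=
  Pos 2: 'v' vs 'e' !=
  Pos 3: 'o' vs 'n' !=
  Pos 4: 'l' vs 'e' !=
  Pos 5: 'v' vs 'v' =
  Pos 6: 'e' vs 'e' =
  Pos 7: 'd' vs 'r' !=
Hamming distance = 6


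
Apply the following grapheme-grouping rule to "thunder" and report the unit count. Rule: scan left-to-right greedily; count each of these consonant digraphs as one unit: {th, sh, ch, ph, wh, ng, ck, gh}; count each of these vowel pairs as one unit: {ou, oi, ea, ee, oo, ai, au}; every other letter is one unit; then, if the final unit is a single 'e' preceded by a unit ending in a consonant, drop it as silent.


Word: "thunder" (7 letters)
Left-to-right scan:
  (1) 'th' (digraph)
  (2) 'u' (letter)
  (3) 'n' (letter)
  (4) 'd' (letter)
  (5) 'e' (letter)
  (6) 'r' (letter)
Units from scan: 6
Sound units = 6 units


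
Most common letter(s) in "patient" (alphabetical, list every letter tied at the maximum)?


Word: "patient"
Letter counts:
  'a': 1
  'e': 1
  'i': 1
  'n': 1
  'p': 1
  't': 2
Maximum count = 2
Most frequent = 't' (2 times each)


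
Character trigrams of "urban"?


Word: "urban" (length 5)
Number of trigrams = 5 - 3 + 1 = 3
  Position 0: "urb"
  Position 1: "rba"
  Position 2: "ban"
Trigrams = "urb", "rba", "ban"


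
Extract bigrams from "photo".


Word: "photo" (length 5)
Number of bigrams = 5 - 2 + 1 = 4
  Position 0: "ph"
  Position 1: "ho"
  Position 2: "ot"
  Position 3: "to"
Bigrams = "ph", "ho", "ot", "to"


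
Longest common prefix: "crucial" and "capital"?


Word 1: "crucial"
Word 2: "capital"
Comparing from start:
  Pos 0: 'c' == 'c'
  Pos 1: 'r' != 'a' (stop)
LCP = "c" (length 1)


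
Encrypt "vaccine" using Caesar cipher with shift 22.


Word: "vaccine"
Shift: 22
Each letter → (letter + shift) mod 26:
  'v' (21) + 22 = 17 → 'r'
  'a' (0) + 22 = 22 → 'w'
  'c' (2) + 22 = 24 → 'y'
  'c' (2) + 22 = 24 → 'y'
  'i' (8) + 22 = 4 → 'e'
  'n' (13) + 22 = 9 → 'j'
  'e' (4) + 22 = 0 → 'a'
Result = "rwyyeja"


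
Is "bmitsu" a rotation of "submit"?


Word: "submit", Candidate: "bmitsu"
Method: check if candidate is substring of word+word
"submitsubmit" contains "bmitsu"? Yes
Is rotation = Yes


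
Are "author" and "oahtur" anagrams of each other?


Word 1: "author" → sorted: ahortu
Word 2: "oahtur" → sorted: ahortu
Same letters? ahortu == ahortu
Anagram = Yes


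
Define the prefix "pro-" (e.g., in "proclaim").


Prefix: pro-
Example: proclaim (pro- + claim)
Meaning = forward / in favor of


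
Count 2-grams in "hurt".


Word: "hurt" (length 4)
Number of 2-grams = length - 2 + 1 = 4 - 2 + 1
= 3


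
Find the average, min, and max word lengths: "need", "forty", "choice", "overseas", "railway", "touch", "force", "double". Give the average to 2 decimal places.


Lengths: "need"=4, "forty"=5, "choice"=6, "overseas"=8, "railway"=7, "touch"=5, "force"=5, "double"=6
Sum = 46, Count = 8
Average = 46/8 = 5.75
= avg=5.75, min=4, max=8


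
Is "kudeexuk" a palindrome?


Word: "kudeexuk"
Reversed: "kuxeeduk"
Forward == Backward? kudeexuk != kuxeeduk
Palindrome = No


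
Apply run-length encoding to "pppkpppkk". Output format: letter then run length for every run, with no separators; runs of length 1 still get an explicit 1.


String: "pppkpppkk"
Scanning for consecutive runs:
  'p' x 3
  'k' x 1
  'p' x 3
  'k' x 2
RLE = "p3k1p3k2"


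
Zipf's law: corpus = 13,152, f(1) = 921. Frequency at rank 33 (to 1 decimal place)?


Zipf's law: f(r) = f(1) / r
f(1) = 921
f(33) = 921 / 33
= 27.9 occurrences


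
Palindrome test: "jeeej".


Word: "jeeej"
Reversed: "jeeej"
Forward == Backward? jeeej == jeeej
Palindrome = Yes


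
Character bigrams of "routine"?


Word: "routine" (length 7)
Number of bigrams = 7 - 2 + 1 = 6
  Position 0: "ro"
  Position 1: "ou"
  Position 2: "ut"
  Position 3: "ti"
  Position 4: "in"
  Position 5: "ne"
Bigrams = "ro", "ou", "ut", "ti", "in", "ne"


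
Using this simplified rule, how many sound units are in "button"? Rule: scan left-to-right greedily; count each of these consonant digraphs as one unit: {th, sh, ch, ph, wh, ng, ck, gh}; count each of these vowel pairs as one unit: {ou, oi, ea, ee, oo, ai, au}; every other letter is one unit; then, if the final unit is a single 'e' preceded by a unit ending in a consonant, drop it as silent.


Word: "button" (6 letters)
Left-to-right scan:
  1. 'b' (letter)
  2. 'u' (letter)
  3. 't' (letter)
  4. 't' (letter)
  5. 'o' (letter)
  6. 'n' (letter)
Units from scan: 6
Sound units = 6 units


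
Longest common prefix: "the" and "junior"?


Word 1: "the"
Word 2: "junior"
Comparing from start:
  Pos 0: 't' != 'j' (stop)
LCP = "" (length 0)


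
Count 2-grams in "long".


Word: "long" (length 4)
Number of 2-grams = length - 2 + 1 = 4 - 2 + 1
= 3


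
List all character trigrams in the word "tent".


Word: "tent" (length 4)
Number of trigrams = 4 - 3 + 1 = 2
  Position 0: "ten"
  Position 1: "ent"
Trigrams = "ten", "ent"


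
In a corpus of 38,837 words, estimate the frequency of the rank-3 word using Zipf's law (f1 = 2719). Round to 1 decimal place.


Zipf's law: f(r) = f(1) / r
f(1) = 2719
f(3) = 2719 / 3
= 906.3 occurrences


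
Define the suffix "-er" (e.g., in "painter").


Suffix: -er
Example: painter (paint + -er)
Meaning = one who / more


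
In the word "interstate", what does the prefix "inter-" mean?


Prefix: inter-
Example: interstate = inter- + state
Meaning = between


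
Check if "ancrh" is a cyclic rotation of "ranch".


Word: "ranch", Candidate: "ancrh"
Method: check if candidate is substring of word+word
"ranchranch" contains "ancrh"? No
Is rotation = No


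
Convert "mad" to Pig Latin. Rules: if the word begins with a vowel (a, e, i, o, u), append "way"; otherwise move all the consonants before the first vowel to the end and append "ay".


Word: "mad"
Starts with consonant(s) → move to end, add 'ay'
Consonant cluster: "m"
Pig Latin = "admay"


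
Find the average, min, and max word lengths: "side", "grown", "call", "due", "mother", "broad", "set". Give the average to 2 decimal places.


Lengths: "side"=4, "grown"=5, "call"=4, "due"=3, "mother"=6, "broad"=5, "set"=3
Sum = 30, Count = 7
Average = 30/7 = 4.29
= avg=4.29, min=3, max=6


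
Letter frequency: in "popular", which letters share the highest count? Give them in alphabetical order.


Word: "popular"
Letter counts:
  'a': 1
  'l': 1
  'o': 1
  'p': 2
  'r': 1
  'u': 1
Maximum count = 2
Most frequent = 'p' (2 times each)


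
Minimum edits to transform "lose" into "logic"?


Word 1: "lose" (length 4)
Word 2: "logic" (length 5)
One optimal edit sequence (insert/delete/substitute each cost 1):
  1. keep 'l'
  2. keep 'o'
  3. insert 'g'  (+1)
  4. substitute 's' -> 'i'  (+1)
  5. substitute 'e' -> 'c'  (+1)
Total edit operations: 3
Edit distance = 3


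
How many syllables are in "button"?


Word: "button"
Syllable breakdown: but / ton
Counting: 2 parts
= 2 syllables


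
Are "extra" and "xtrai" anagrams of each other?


Word 1: "extra" → sorted: aertx
Word 2: "xtrai" → sorted: airtx
Same letters? aertx != airtx
Anagram = No


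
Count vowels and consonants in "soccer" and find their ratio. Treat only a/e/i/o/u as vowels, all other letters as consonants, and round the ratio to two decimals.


Word: "soccer"
Vowels (a,e,i,o,u): 2
Consonants: 4
Ratio = 2/4
= 0.50


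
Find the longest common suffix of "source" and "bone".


Word 1: "source"
Word 2: "bone"
Comparing from end:
  Pos -1: 'e' == 'e'
  Pos -2: 'c' != 'n' (stop)
LCS = "e" (length 1)


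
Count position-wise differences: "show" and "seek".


Comparing character by character (same length = 4):
  Pos 0: 's' vs 's' =
  Pos 1: 'h' vs 'e' !=
  Pos 2: 'o' vs 'e' !=
  Pos 3: 'w' vs 'k' !=
Hamming distance = 3


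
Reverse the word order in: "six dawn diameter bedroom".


Original: "six dawn diameter bedroom"
Words (1..n): six | dawn | diameter | bedroom
Reversed (n..1): bedroom | diameter | dawn | six
Result = "bedroom diameter dawn six"


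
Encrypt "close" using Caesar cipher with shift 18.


Word: "close"
Shift: 18
Each letter → (letter + shift) mod 26:
  'c' (2) + 18 = 20 → 'u'
  'l' (11) + 18 = 3 → 'd'
  'o' (14) + 18 = 6 → 'g'
  's' (18) + 18 = 10 → 'k'
  'e' (4) + 18 = 22 → 'w'
Result = "udgkw"


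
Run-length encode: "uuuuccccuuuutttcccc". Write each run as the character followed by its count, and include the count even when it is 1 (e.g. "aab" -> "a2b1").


String: "uuuuccccuuuutttcccc"
Scanning for consecutive runs:
  'u' x 4
  'c' x 4
  'u' x 4
  't' x 3
  'c' x 4
RLE = "u4c4u4t3c4"


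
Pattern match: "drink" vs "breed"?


Pattern of "drink": [0, 1, 2, 3, 4]
Pattern of "breed": [0, 1, 2, 2, 3]
Patterns do not match
Same pattern = No


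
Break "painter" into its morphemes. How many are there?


Word: "painter"
Morphemes: paint / -er
Each morpheme carries meaning
= 2 morphemes


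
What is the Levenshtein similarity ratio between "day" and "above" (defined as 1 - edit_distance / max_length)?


Word 1: "day" (length 3)
Word 2: "above" (length 5)
One optimal edit sequence:
  1. insert 'a'  (+1)
  2. insert 'b'  (+1)
  3. substitute 'd' -> 'o'  (+1)
  4. substitute 'a' -> 'v'  (+1)
  5. substitute 'y' -> 'e'  (+1)
Edit distance = 5
Max length = max(3, 5) = 5
Similarity = 1 - 5/5
= 0.0000


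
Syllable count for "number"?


Word: "number"
Syllable breakdown: num / ber
Counting: 2 parts
= 2 syllables


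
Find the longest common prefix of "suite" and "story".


Word 1: "suite"
Word 2: "story"
Comparing from start:
  Pos 0: 's' == 's'
  Pos 1: 'u' != 't' (stop)
LCP = "s" (length 1)


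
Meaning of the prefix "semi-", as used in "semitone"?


Prefix: semi-
As in: semitone -> semi- + tone
Meaning = half


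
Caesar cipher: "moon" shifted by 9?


Word: "moon"
Shift: 9
Each letter → (letter + shift) mod 26:
  'm' (12) + 9 = 21 → 'v'
  'o' (14) + 9 = 23 → 'x'
  'o' (14) + 9 = 23 → 'x'
  'n' (13) + 9 = 22 → 'w'
Result = "vxxw"


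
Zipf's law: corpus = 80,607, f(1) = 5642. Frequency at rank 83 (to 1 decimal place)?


Zipf's law: f(r) = f(1) / r
f(1) = 5642
f(83) = 5642 / 83
= 68.0 occurrences


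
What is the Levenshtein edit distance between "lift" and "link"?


Word 1: "lift" (length 4)
Word 2: "link" (length 4)
One optimal edit sequence (insert/delete/substitute each cost 1):
  1. keep 'l'
  2. keep 'i'
  3. substitute 'f' -> 'n'  (+1)
  4. substitute 't' -> 'k'  (+1)
Total edit operations: 2
Edit distance = 2


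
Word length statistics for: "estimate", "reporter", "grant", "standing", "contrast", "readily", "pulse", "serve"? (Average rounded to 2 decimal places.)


Lengths: "estimate"=8, "reporter"=8, "grant"=5, "standing"=8, "contrast"=8, "readily"=7, "pulse"=5, "serve"=5
Sum = 54, Count = 8
Average = 54/8 = 6.75
= avg=6.75, min=5, max=8


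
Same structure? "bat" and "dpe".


Pattern of "bat": [0, 1, 2]
Pattern of "dpe": [0, 1, 2]
Patterns match
Same pattern = Yes


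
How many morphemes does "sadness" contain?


Word: "sadness"
Morphemes: sad | -ness
Each morpheme carries meaning
= 2 morphemes


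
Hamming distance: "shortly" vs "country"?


Comparing character by character (same length = 7):
  Pos 0: 's' vs 'c' !=
  Pos 1: 'h' vs 'o' !=
  Pos 2: 'o' vs 'u' !=
  Pos 3: 'r' vs 'n' !=
  Pos 4: 't' vs 't' =
  Pos 5: 'l' vs 'r' !=
  Pos 6: 'y' vs 'y' =
Hamming distance = 5


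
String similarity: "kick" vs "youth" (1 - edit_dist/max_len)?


Word 1: "kick" (length 4)
Word 2: "youth" (length 5)
One optimal edit sequence:
  1. insert 'y'  (+1)
  2. substitute 'k' -> 'o'  (+1)
  3. substitute 'i' -> 'u'  (+1)
  4. substitute 'c' -> 't'  (+1)
  5. substitute 'k' -> 'h'  (+1)
Edit distance = 5
Max length = max(4, 5) = 5
Similarity = 1 - 5/5
= 0.0000


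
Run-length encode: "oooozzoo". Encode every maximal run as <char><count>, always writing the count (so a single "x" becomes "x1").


String: "oooozzoo"
Scanning for consecutive runs:
  'o' x 4
  'z' x 2
  'o' x 2
RLE = "o4z2o2"


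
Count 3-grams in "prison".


Word: "prison" (length 6)
Number of 3-grams = length - 3 + 1 = 6 - 3 + 1
= 4


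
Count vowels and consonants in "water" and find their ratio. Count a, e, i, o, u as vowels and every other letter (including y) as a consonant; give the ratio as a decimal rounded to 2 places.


Word: "water"
Vowels (a,e,i,o,u): 2
Consonants: 3
Ratio = 2/3
= 0.67


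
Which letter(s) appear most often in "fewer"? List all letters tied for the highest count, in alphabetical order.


Word: "fewer"
Letter counts:
  'e': 2
  'f': 1
  'r': 1
  'w': 1
Maximum count = 2
Most frequent = 'e' (2 times each)


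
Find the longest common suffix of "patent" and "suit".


Word 1: "patent"
Word 2: "suit"
Comparing from end:
  Pos -1: 't' == 't'
  Pos -2: 'n' != 'i' (stop)
LCS = "t" (length 1)


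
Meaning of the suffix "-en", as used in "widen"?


Suffix: -en
Example: widen (wide + -en, with a spelling change)
Meaning = to make / become


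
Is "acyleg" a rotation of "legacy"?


Word: "legacy", Candidate: "acyleg"
Method: check if candidate is substring of word+word
"legacylegacy" contains "acyleg"? Yes
Is rotation = Yes


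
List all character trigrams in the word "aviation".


Word: "aviation" (length 8)
Number of trigrams = 8 - 3 + 1 = 6
  Position 0: "avi"
  Position 1: "via"
  Position 2: "iat"
  Position 3: "ati"
  Position 4: "tio"
  Position 5: "ion"
Trigrams = "avi", "via", "iat", "ati", "tio", "ion"


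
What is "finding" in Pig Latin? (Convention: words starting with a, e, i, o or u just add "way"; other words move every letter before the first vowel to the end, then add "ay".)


Word: "finding"
Starts with consonant(s) → move to end, add 'ay'
Consonant cluster: "f"
Pig Latin = "indingfay"


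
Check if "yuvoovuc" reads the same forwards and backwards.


Word: "yuvoovuc"
Reversed: "cuvoovuy"
Forward == Backward? yuvoovuc != cuvoovuy
Palindrome = No


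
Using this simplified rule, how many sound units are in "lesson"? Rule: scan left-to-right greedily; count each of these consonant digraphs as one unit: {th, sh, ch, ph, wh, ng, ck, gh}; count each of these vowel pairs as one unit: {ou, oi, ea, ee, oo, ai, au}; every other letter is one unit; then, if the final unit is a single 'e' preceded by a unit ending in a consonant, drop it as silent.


Word: "lesson" (6 letters)
Left-to-right scan:
  (1) 'l' (letter)
  (2) 'e' (letter)
  (3) 's' (letter)
  (4) 's' (letter)
  (5) 'o' (letter)
  (6) 'n' (letter)
Units from scan: 6
Sound units = 6 units


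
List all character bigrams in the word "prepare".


Word: "prepare" (length 7)
Number of bigrams = 7 - 2 + 1 = 6
  Position 0: "pr"
  Position 1: "re"
  Position 2: "ep"
  Position 3: "pa"
  Position 4: "ar"
  Position 5: "re"
Bigrams = "pr", "re", "ep", "pa", "ar", "re"


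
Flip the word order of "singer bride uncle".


Original: "singer bride uncle"
Words (1..n): singer | bride | uncle
Reversed (n..1): uncle | bride | singer
Result = "uncle bride singer"


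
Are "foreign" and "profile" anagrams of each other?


Word 1: "foreign" → sorted: efginor
Word 2: "profile" → sorted: efilopr
Same letters? efginor != efilopr
Anagram = No


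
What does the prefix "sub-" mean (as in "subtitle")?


Prefix: sub-
As in: subtitle -> sub- + title
Meaning = under / below


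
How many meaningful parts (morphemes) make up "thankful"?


Word: "thankful"
Morphemes: thank + -ful
Each morpheme carries meaning
= 2 morphemes


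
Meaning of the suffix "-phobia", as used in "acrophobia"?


Suffix: -phobia
Example: acrophobia (acro- + -phobia)
Meaning = fear of


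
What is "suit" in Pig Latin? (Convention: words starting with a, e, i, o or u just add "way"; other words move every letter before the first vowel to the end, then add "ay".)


Word: "suit"
Starts with consonant(s) → move to end, add 'ay'
Consonant cluster: "s"
Pig Latin = "uitsay"


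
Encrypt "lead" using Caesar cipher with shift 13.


Word: "lead"
Shift: 13
Each letter → (letter + shift) mod 26:
  'l' (11) + 13 = 24 → 'y'
  'e' (4) + 13 = 17 → 'r'
  'a' (0) + 13 = 13 → 'n'
  'd' (3) + 13 = 16 → 'q'
Result = "yrnq"


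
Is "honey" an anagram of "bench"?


Word 1: "bench" → sorted: bcehn
Word 2: "honey" → sorted: ehnoy
Same letters? bcehn != ehnoy
Anagram = No


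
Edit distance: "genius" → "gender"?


Word 1: "genius" (length 6)
Word 2: "gender" (length 6)
One optimal edit sequence (insert/delete/substitute each cost 1):
  1. keep 'g'
  2. keep 'e'
  3. keep 'n'
  4. substitute 'i' -> 'd'  (+1)
  5. substitute 'u' -> 'e'  (+1)
  6. substitute 's' -> 'r'  (+1)
Total edit operations: 3
Edit distance = 3


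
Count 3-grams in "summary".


Word: "summary" (length 7)
Number of 3-grams = length - 3 + 1 = 7 - 3 + 1
= 5


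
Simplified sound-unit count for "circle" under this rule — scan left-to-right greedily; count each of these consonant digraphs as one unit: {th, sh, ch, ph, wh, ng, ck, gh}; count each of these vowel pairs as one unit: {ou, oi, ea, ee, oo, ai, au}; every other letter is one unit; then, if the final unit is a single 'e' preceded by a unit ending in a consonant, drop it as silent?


Word: "circle" (6 letters)
Left-to-right scan:
  (1) 'c' (letter)
  (2) 'i' (letter)
  (3) 'r' (letter)
  (4) 'c' (letter)
  (5) 'l' (letter)
  (6) 'e' (letter)
Units from scan: 6
Final unit is 'e' after a consonant -> drop as silent (-1)
Sound units = 5 units


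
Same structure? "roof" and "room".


Pattern of "roof": [0, 1, 1, 2]
Pattern of "room": [0, 1, 1, 2]
Patterns match
Same pattern = Yes


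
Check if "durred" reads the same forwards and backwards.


Word: "durred"
Reversed: "derrud"
Forward == Backward? durred != derrud
Palindrome = No


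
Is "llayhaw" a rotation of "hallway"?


Word: "hallway", Candidate: "llayhaw"
Method: check if candidate is substring of word+word
"hallwayhallway" contains "llayhaw"? No
Is rotation = No


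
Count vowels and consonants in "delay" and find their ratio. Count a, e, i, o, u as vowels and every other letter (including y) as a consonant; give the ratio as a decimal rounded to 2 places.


Word: "delay"
Vowels (a,e,i,o,u): 2
Consonants: 3
Ratio = 2/3
= 0.67


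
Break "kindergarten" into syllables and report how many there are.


Word: "kindergarten"
Syllable breakdown: kin-der-gar-ten
Counting: 4 parts
= 4 syllables


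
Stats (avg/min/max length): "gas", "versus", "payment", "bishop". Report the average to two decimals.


Lengths: "gas"=3, "versus"=6, "payment"=7, "bishop"=6
Sum = 22, Count = 4
Average = 22/4 = 5.50
= avg=5.50, min=3, max=7


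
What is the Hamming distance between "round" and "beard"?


Comparing character by character (same length = 5):
  Pos 0: 'r' vs 'b' !=
  Pos 1: 'o' vs 'e' !=
  Pos 2: 'u' vs 'a' !=
  Pos 3: 'n' vs 'r' !=
  Pos 4: 'd' vs 'd' =
Hamming distance = 4


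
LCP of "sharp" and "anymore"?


Word 1: "sharp"
Word 2: "anymore"
Comparing from start:
  Pos 0: 's' != 'a' (stop)
LCP = "" (length 0)


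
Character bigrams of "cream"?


Word: "cream" (length 5)
Number of bigrams = 5 - 2 + 1 = 4
  Position 0: "cr"
  Position 1: "re"
  Position 2: "ea"
  Position 3: "am"
Bigrams = "cr", "re", "ea", "am"


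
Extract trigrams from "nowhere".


Word: "nowhere" (length 7)
Number of trigrams = 7 - 3 + 1 = 5
  Position 0: "now"
  Position 1: "owh"
  Position 2: "whe"
  Position 3: "her"
  Position 4: "ere"
Trigrams = "now", "owh", "whe", "her", "ere"


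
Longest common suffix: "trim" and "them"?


Word 1: "trim"
Word 2: "them"
Comparing from end:
  Pos -1: 'm' == 'm'
  Pos -2: 'i' != 'e' (stop)
LCS = "m" (length 1)


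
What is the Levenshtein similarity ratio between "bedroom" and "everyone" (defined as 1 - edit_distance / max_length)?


Word 1: "bedroom" (length 7)
Word 2: "everyone" (length 8)
One optimal edit sequence:
  1. insert 'e'  (+1)
  2. substitute 'b' -> 'v'  (+1)
  3. keep 'e'
  4. substitute 'd' -> 'r'  (+1)
  5. substitute 'r' -> 'y'  (+1)
  6. keep 'o'
  7. substitute 'o' -> 'n'  (+1)
  8. substitute 'm' -> 'e'  (+1)
Edit distance = 6
Max length = max(7, 8) = 8
Similarity = 1 - 6/8
= 0.2500


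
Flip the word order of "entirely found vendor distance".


Original: "entirely found vendor distance"
Words (1..n): entirely | found | vendor | distance
Reversed (n..1): distance | vendor | found | entirely
Result = "distance vendor found entirely"


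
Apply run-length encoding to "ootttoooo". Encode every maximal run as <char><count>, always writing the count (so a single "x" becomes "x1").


String: "ootttoooo"
Scanning for consecutive runs:
  'o' x 2
  't' x 3
  'o' x 4
RLE = "o2t3o4"


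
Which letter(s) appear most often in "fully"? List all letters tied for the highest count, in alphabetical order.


Word: "fully"
Letter counts:
  'f': 1
  'l': 2
  'u': 1
  'y': 1
Maximum count = 2
Most frequent = 'l' (2 times each)


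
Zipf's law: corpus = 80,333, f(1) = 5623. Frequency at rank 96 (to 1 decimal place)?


Zipf's law: f(r) = f(1) / r
f(1) = 5623
f(96) = 5623 / 96
= 58.6 occurrences


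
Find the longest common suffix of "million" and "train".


Word 1: "million"
Word 2: "train"
Comparing from end:
  Pos -1: 'n' == 'n'
  Pos -2: 'o' != 'i' (stop)
LCS = "n" (length 1)


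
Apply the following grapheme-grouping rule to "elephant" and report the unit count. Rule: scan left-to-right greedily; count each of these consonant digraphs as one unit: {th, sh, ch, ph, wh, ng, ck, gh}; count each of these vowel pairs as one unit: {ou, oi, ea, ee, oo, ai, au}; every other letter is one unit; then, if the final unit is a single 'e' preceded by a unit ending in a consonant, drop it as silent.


Word: "elephant" (8 letters)
Left-to-right scan:
  1. 'e' (letter)
  2. 'l' (letter)
  3. 'e' (letter)
  4. 'ph' (digraph)
  5. 'a' (letter)
  6. 'n' (letter)
  7. 't' (letter)
Units from scan: 7
Sound units = 7 units


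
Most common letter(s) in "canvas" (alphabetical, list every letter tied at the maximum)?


Word: "canvas"
Letter counts:
  'a': 2
  'c': 1
  'n': 1
  's': 1
  'v': 1
Maximum count = 2
Most frequent = 'a' (2 times each)


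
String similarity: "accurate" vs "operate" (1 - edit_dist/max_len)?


Word 1: "accurate" (length 8)
Word 2: "operate" (length 7)
One optimal edit sequence:
  1. delete 'a'  (+1)
  2. substitute 'c' -> 'o'  (+1)
  3. substitute 'c' -> 'p'  (+1)
  4. substitute 'u' -> 'e'  (+1)
  5. keep 'r'
  6. keep 'a'
  7. keep 't'
  8. keep 'e'
Edit distance = 4
Max length = max(8, 7) = 8
Similarity = 1 - 4/8
= 0.5000


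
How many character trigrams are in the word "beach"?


Word: "beach" (length 5)
Number of 3-grams = length - 3 + 1 = 5 - 3 + 1
= 3


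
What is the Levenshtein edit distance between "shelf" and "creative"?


Word 1: "shelf" (length 5)
Word 2: "creative" (length 8)
One optimal edit sequence (insert/delete/substitute each cost 1):
  1. substitute 's' -> 'c'  (+1)
  2. substitute 'h' -> 'r'  (+1)
  3. keep 'e'
  4. insert 'a'  (+1)
  5. insert 't'  (+1)
  6. insert 'i'  (+1)
  7. substitute 'l' -> 'v'  (+1)
  8. substitute 'f' -> 'e'  (+1)
Total edit operations: 7
Edit distance = 7


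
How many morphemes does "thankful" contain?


Word: "thankful"
Morphemes: thank / -ful
Each morpheme carries meaning
= 2 morphemes


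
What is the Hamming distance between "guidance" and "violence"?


Comparing character by character (same length = 8):
  Pos 0: 'g' vs 'v' !=
  Pos 1: 'u' vs 'i' !=
  Pos 2: 'i' vs 'o' !=
  Pos 3: 'd' vs 'l' !=
  Pos 4: 'a' vs 'e' !=
  Pos 5: 'n' vs 'n' =
  Pos 6: 'c' vs 'c' =
  Pos 7: 'e' vs 'e' =
Hamming distance = 5


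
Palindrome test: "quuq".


Word: "quuq"
Reversed: "quuq"
Forward == Backward? quuq == quuq
Palindrome = Yes


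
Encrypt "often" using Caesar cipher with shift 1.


Word: "often"
Shift: 1
Each letter → (letter + shift) mod 26:
  'o' (14) + 1 = 15 → 'p'
  'f' (5) + 1 = 6 → 'g'
  't' (19) + 1 = 20 → 'u'
  'e' (4) + 1 = 5 → 'f'
  'n' (13) + 1 = 14 → 'o'
Result = "pgufo"


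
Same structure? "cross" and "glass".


Pattern of "cross": [0, 1, 2, 3, 3]
Pattern of "glass": [0, 1, 2, 3, 3]
Patterns match
Same pattern = Yes


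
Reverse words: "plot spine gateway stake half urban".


Original: "plot spine gateway stake half urban"
Words (1..n): plot | spine | gateway | stake | half | urban
Reversed (n..1): urban | half | stake | gateway | spine | plot
Result = "urban half stake gateway spine plot"


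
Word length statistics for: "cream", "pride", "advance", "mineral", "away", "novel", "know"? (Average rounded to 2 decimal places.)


Lengths: "cream"=5, "pride"=5, "advance"=7, "mineral"=7, "away"=4, "novel"=5, "know"=4
Sum = 37, Count = 7
Average = 37/7 = 5.29
= avg=5.29, min=4, max=7


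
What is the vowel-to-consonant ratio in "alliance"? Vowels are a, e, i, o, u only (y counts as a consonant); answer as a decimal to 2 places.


Word: "alliance"
Vowels (a,e,i,o,u): 4
Consonants: 4
Ratio = 4/4
= 1.00


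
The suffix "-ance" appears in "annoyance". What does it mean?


Suffix: -ance
Example: annoyance = annoy + -ance
Meaning = state of


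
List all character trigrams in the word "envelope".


Word: "envelope" (length 8)
Number of trigrams = 8 - 3 + 1 = 6
  Position 0: "env"
  Position 1: "nve"
  Position 2: "vel"
  Position 3: "elo"
  Position 4: "lop"
  Position 5: "ope"
Trigrams = "env", "nve", "vel", "elo", "lop", "ope"


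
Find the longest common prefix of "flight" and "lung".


Word 1: "flight"
Word 2: "lung"
Comparing from start:
  Pos 0: 'f' != 'l' (stop)
LCP = "" (length 0)


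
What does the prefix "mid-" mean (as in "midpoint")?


Prefix: mid-
Example: midpoint (mid- + point)
Meaning = middle


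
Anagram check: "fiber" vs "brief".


Word 1: "fiber" → sorted: befir
Word 2: "brief" → sorted: befir
Same letters? befir == befir
Anagram = Yes


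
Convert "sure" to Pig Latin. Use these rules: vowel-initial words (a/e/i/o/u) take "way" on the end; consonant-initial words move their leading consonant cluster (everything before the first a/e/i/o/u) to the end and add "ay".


Word: "sure"
Starts with consonant(s) → move to end, add 'ay'
Consonant cluster: "s"
Pig Latin = "uresay"


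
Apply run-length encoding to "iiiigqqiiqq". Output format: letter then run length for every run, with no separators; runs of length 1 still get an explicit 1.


String: "iiiigqqiiqq"
Scanning for consecutive runs:
  'i' x 4
  'g' x 1
  'q' x 2
  'i' x 2
  'q' x 2
RLE = "i4g1q2i2q2"


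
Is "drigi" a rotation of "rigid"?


Word: "rigid", Candidate: "drigi"
Method: check if candidate is substring of word+word
"rigidrigid" contains "drigi"? Yes
Is rotation = Yes


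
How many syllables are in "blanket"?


Word: "blanket"
Syllable breakdown: blan · ket
Counting: 2 parts
= 2 syllables


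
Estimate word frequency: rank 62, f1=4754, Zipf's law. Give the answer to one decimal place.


Zipf's law: f(r) = f(1) / r
f(1) = 4754
f(62) = 4754 / 62
= 76.7 occurrences


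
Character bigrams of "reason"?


Word: "reason" (length 6)
Number of bigrams = 6 - 2 + 1 = 5
  Position 0: "re"
  Position 1: "ea"
  Position 2: "as"
  Position 3: "so"
  Position 4: "on"
Bigrams = "re", "ea", "as", "so", "on"


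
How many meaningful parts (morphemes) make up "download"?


Word: "download"
Morphemes: down- + load
Each morpheme carries meaning
= 2 morphemes


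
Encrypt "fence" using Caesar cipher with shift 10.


Word: "fence"
Shift: 10
Each letter → (letter + shift) mod 26:
  'f' (5) + 10 = 15 → 'p'
  'e' (4) + 10 = 14 → 'o'
  'n' (13) + 10 = 23 → 'x'
  'c' (2) + 10 = 12 → 'm'
  'e' (4) + 10 = 14 → 'o'
Result = "poxmo"


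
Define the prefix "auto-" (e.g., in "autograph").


Prefix: auto-
Example: autograph (auto- + graph)
Meaning = self


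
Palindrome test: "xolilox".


Word: "xolilox"
Reversed: "xolilox"
Forward == Backward? xolilox == xolilox
Palindrome = Yes


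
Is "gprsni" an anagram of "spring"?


Word 1: "spring" → sorted: ginprs
Word 2: "gprsni" → sorted: ginprs
Same letters? ginprs == ginprs
Anagram = Yes


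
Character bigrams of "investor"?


Word: "investor" (length 8)
Number of bigrams = 8 - 2 + 1 = 7
  Position 0: "in"
  Position 1: "nv"
  Position 2: "ve"
  Position 3: "es"
  Position 4: "st"
  Position 5: "to"
  Position 6: "or"
Bigrams = "in", "nv", "ve", "es", "st", "to", "or"


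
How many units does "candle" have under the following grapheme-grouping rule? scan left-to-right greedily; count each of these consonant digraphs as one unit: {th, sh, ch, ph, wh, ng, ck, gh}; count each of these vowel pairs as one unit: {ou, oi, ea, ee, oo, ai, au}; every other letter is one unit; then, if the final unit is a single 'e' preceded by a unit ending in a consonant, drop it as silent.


Word: "candle" (6 letters)
Left-to-right scan:
  [1] 'c' (letter)
  [2] 'a' (letter)
  [3] 'n' (letter)
  [4] 'd' (letter)
  [5] 'l' (letter)
  [6] 'e' (letter)
Units from scan: 6
Final unit is 'e' after a consonant -> drop as silent (-1)
Sound units = 5 units


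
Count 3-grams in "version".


Word: "version" (length 7)
Number of 3-grams = length - 3 + 1 = 7 - 3 + 1
= 5


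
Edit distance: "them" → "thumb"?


Word 1: "them" (length 4)
Word 2: "thumb" (length 5)
One optimal edit sequence (insert/delete/substitute each cost 1):
  1. keep 't'
  2. keep 'h'
  3. substitute 'e' -> 'u'  (+1)
  4. keep 'm'
  5. insert 'b'  (+1)
Total edit operations: 2
Edit distance = 2


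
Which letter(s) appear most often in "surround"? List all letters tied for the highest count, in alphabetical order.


Word: "surround"
Letter counts:
  'd': 1
  'n': 1
  'o': 1
  'r': 2
  's': 1
  'u': 2
Maximum count = 2
Most frequent = 'r', 'u' (2 times each)


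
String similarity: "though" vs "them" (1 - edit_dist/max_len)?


Word 1: "though" (length 6)
Word 2: "them" (length 4)
One optimal edit sequence:
  1. keep 't'
  2. keep 'h'
  3. delete 'o'  (+1)
  4. delete 'u'  (+1)
  5. substitute 'g' -> 'e'  (+1)
  6. substitute 'h' -> 'm'  (+1)
Edit distance = 4
Max length = max(6, 4) = 6
Similarity = 1 - 4/6
= 0.3333


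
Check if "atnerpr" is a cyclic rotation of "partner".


Word: "partner", Candidate: "atnerpr"
Method: check if candidate is substring of word+word
"partnerpartner" contains "atnerpr"? No
Is rotation = No


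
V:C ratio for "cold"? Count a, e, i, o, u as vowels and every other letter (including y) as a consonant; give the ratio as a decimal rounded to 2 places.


Word: "cold"
Vowels (a,e,i,o,u): 1
Consonants: 3
Ratio = 1/3
= 0.33


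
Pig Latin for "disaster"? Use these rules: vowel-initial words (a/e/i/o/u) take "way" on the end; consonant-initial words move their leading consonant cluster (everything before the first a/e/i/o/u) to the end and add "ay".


Word: "disaster"
Starts with consonant(s) → move to end, add 'ay'
Consonant cluster: "d"
Pig Latin = "isasterday"


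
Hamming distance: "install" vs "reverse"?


Comparing character by character (same length = 7):
  Pos 0: 'i' vs 'r' !=
  Pos 1: 'n' vs 'e' !=
  Pos 2: 's' vs 'v' !=
  Pos 3: 't' vs 'e' !=
  Pos 4: 'a' vs 'r' !=
  Pos 5: 'l' vs 's' !=
  Pos 6: 'l' vs 'e' !=
Hamming distance = 7


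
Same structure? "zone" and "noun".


Pattern of "zone": [0, 1, 2, 3]
Pattern of "noun": [0, 1, 2, 0]
Patterns do not match
Same pattern = No


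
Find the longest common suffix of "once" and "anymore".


Word 1: "once"
Word 2: "anymore"
Comparing from end:
  Pos -1: 'e' == 'e'
  Pos -2: 'c' != 'r' (stop)
LCS = "e" (length 1)


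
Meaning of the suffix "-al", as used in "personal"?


Suffix: -al
Example: personal = person + -al
Meaning = relating to


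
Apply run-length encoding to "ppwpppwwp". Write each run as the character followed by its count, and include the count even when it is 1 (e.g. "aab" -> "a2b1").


String: "ppwpppwwp"
Scanning for consecutive runs:
  'p' x 2
  'w' x 1
  'p' x 3
  'w' x 2
  'p' x 1
RLE = "p2w1p3w2p1"


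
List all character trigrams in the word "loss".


Word: "loss" (length 4)
Number of trigrams = 4 - 3 + 1 = 2
  Position 0: "los"
  Position 1: "oss"
Trigrams = "los", "oss"


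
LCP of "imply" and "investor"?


Word 1: "imply"
Word 2: "investor"
Comparing from start:
  Pos 0: 'i' == 'i'
  Pos 1: 'm' != 'n' (stop)
LCP = "i" (length 1)


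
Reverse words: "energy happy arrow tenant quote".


Original: "energy happy arrow tenant quote"
Words (1..n): energy | happy | arrow | tenant | quote
Reversed (n..1): quote | tenant | arrow | happy | energy
Result = "quote tenant arrow happy energy"


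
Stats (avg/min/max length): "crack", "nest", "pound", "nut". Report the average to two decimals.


Lengths: "crack"=5, "nest"=4, "pound"=5, "nut"=3
Sum = 17, Count = 4
Average = 17/4 = 4.25
= avg=4.25, min=3, max=5


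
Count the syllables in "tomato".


Word: "tomato"
Syllable breakdown: to / ma / to
Counting: 3 parts
= 3 syllables


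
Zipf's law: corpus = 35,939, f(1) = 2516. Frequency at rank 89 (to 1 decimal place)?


Zipf's law: f(r) = f(1) / r
f(1) = 2516
f(89) = 2516 / 89
= 28.3 occurrences


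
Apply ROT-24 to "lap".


Word: "lap"
Shift: 24
Each letter → (letter + shift) mod 26:
  'l' (11) + 24 = 9 → 'j'
  'a' (0) + 24 = 24 → 'y'
  'p' (15) + 24 = 13 → 'n'
Result = "jyn"


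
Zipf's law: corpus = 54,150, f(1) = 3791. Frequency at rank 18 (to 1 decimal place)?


Zipf's law: f(r) = f(1) / r
f(1) = 3791
f(18) = 3791 / 18
= 210.6 occurrences


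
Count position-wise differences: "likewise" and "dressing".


Comparing character by character (same length = 8):
  Pos 0: 'l' vs 'd' !=
  Pos 1: 'i' vs 'r' !=
  Pos 2: 'k' vs 'e' !=
  Pos 3: 'e' vs 's' !=
  Pos 4: 'w' vs 's' !=
  Pos 5: 'i' vs 'i' =
  Pos 6: 's' vs 'n' !=
  Pos 7: 'e' vs 'g' !=
Hamming distance = 7
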